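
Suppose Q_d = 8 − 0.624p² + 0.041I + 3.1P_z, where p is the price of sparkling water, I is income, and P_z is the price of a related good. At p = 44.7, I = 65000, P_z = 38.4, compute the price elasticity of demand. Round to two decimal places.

-1.61

First evaluate Q_d: 8 − 0.624(44.7)² + 0.041(65000) + 3.1(38.4) = 8 − 1246.8082 + 2665 + 119.04 = 1545.2318.
∂Q_d/∂p = −2·0.624·p = -55.7856, so E_p = -55.7856·(44.7/1545.2318) ≈ -1.61.
|E_p| > 1: demand is elastic.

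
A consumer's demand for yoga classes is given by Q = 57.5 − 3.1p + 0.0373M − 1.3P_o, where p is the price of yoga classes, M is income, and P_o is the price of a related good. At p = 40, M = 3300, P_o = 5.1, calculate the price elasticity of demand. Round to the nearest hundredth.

-2.48

At the given point, Q = 57.5 − 3.1(40) + 0.0373(3300) − 1.3(5.1) = 57.5 − 124 + 123.09 − 6.63 = 49.96.
∂Q/∂p = −3.1, so E_p = (−3.1)·(40/49.96) ≈ -2.48.
|E_p| > 1: demand is elastic.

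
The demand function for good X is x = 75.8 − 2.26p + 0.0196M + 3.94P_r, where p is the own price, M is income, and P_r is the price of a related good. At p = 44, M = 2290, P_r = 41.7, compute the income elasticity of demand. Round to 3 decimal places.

0.242

First evaluate x: 75.8 − 2.26(44) + 0.0196(2290) + 3.94(41.7) = 75.8 − 99.44 + 44.884 + 164.298 = 185.542.
∂x/∂M = +0.0196, so E_I = 0.0196·(2290/185.542) ≈ 0.242.
E_I ∈ (0,1): normal good (necessity).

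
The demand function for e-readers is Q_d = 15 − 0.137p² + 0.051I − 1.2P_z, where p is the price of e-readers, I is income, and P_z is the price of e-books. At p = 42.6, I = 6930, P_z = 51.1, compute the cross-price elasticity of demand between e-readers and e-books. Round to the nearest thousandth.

-1.048

First evaluate Q_d: 15 − 0.137(42.6)² + 0.051(6930) − 1.2(51.1) = 15 − 248.6221 + 353.43 − 61.32 = 58.4879.
∂Q_d/∂P_z = −1.2, so E_xy = -1.2·(51.1/58.4879) ≈ -1.048.
E_xy < 0: the goods are complements.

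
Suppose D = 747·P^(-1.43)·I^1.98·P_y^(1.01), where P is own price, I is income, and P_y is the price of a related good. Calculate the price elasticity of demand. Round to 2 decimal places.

For a Cobb–Douglas (constant-elasticity) form D = A·P^α·…, the elasticity with respect to P equals the exponent α at every point.
Here the exponent on P is -1.43, so the price elasticity of demand is -1.43.

-1.43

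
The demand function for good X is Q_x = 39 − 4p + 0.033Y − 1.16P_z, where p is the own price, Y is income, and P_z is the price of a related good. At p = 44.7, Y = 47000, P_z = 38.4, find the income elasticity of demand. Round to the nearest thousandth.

Q_x = 39 − 4(44.7) + 0.033(47000) − 1.16(38.4) = 39 − 178.8 + 1551 − 44.544 = 1366.656.
∂Q_x/∂Y = +0.033, so E_I = 0.033·(47000/1366.656) ≈ 1.135.
E_I > 1: normal good (luxury).

1.135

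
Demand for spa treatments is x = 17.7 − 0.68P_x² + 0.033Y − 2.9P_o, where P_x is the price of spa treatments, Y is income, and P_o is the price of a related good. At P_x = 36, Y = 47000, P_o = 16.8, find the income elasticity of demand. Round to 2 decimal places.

Substituting, x = 17.7 − 0.68(36)² + 0.033(47000) − 2.9(16.8) = 17.7 − 881.28 + 1551 − 48.72 = 638.7.
∂x/∂Y = +0.033, so E_I = 0.033·(47000/638.7) ≈ 2.43.
E_I > 1: normal good (luxury).

2.43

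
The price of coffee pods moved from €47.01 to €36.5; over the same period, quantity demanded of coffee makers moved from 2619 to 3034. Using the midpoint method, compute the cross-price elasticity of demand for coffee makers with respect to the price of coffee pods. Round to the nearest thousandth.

%ΔQ_x = (3034 − 2619)/[(2619+3034)/2] = 415/2826.5 ≈ 0.1468.
%ΔP_y = (36.5 − 47.01)/[(47.01+36.5)/2] ≈ -0.2517.
E_xy = 0.1468/-0.2517 ≈ -0.583.
E_xy < 0, so coffee makers and coffee pods are complements.

-0.583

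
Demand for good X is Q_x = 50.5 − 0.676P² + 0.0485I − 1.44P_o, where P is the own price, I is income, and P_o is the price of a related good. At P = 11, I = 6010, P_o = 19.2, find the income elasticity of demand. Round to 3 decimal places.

1.253

Substituting, Q_x = 50.5 − 0.676(11)² + 0.0485(6010) − 1.44(19.2) = 50.5 − 81.796 + 291.485 − 27.648 = 232.541.
∂Q_x/∂I = +0.0485, so E_I = 0.0485·(6010/232.541) ≈ 1.253.
E_I > 1: normal good (luxury).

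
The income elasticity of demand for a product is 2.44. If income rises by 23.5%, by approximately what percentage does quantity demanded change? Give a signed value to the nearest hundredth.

%ΔQ ≈ E × %ΔI = (2.44) × (23.5%) = 57.34%.

57.34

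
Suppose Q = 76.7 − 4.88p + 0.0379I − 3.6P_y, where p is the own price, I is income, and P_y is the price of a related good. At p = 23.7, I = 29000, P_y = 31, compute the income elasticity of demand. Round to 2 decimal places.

1.16

Substituting, Q = 76.7 − 4.88(23.7) + 0.0379(29000) − 3.6(31) = 76.7 − 115.656 + 1099.1 − 111.6 = 948.544.
∂Q/∂I = +0.0379, so E_I = 0.0379·(29000/948.544) ≈ 1.16.
E_I > 1: normal good (luxury).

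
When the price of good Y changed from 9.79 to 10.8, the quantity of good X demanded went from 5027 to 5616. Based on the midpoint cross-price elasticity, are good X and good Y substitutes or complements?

%ΔQ_x = (5616 − 5027)/[(5027+5616)/2] = 589/5321.5 ≈ 0.1107.
%ΔP_y = (10.8 − 9.79)/[(9.79+10.8)/2] ≈ 0.0981.
E_xy = 0.1107/0.0981 ≈ 1.128.
E_xy > 0, so the goods are substitutes.

substitutes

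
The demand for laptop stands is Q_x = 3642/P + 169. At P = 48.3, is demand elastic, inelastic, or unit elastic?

inelastic

At P = 48.3, Q_x = 244.4037.
dQ_x/dP = −3642/P² = −1.5612.
Point elasticity E = (dQ_x/dP)·(P/Q_x) = -1.5612 × 48.3/244.4037 ≈ -0.309.
|E| ≈ 0.309 < 1, so demand is inelastic.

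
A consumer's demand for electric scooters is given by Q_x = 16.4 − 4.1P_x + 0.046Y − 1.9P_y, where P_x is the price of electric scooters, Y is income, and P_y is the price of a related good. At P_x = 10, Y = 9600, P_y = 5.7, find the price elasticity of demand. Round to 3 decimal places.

-0.101

Evaluating quantity at (P_x, Y, P_y) gives Q_x = 16.4 − 4.1(10) + 0.046(9600) − 1.9(5.7) = 16.4 − 41 + 441.6 − 10.83 = 406.17.
∂Q_x/∂P_x = −4.1, so E_p = (−4.1)·(10/406.17) ≈ -0.101.
|E_p| < 1: demand is inelastic.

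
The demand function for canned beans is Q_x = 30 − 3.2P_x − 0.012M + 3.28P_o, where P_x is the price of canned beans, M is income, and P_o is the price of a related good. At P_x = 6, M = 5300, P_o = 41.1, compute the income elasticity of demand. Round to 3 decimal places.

-0.776

Evaluating quantity at (P_x, M, P_o) gives Q_x = 30 − 3.2(6) − 0.012(5300) + 3.28(41.1) = 30 − 19.2 − 63.6 + 134.808 = 82.008.
∂Q_x/∂M = −0.012, so E_I = -0.012·(5300/82.008) ≈ -0.776.
E_I < 0: inferior good.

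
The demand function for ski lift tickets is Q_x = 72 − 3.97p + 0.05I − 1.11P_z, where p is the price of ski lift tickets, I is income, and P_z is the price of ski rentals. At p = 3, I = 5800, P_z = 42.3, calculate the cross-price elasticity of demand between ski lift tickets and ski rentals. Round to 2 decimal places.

At the given point, Q_x = 72 − 3.97(3) + 0.05(5800) − 1.11(42.3) = 72 − 11.91 + 290 − 46.953 = 303.137.
∂Q_x/∂P_z = −1.11, so E_xy = -1.11·(42.3/303.137) ≈ -0.15.
E_xy < 0: the goods are complements.

-0.15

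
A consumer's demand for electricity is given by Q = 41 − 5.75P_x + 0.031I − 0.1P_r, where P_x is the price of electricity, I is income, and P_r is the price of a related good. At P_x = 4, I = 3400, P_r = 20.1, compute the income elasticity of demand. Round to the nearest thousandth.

0.868

At the given point, Q = 41 − 5.75(4) + 0.031(3400) − 0.1(20.1) = 41 − 23 + 105.4 − 2.01 = 121.39.
∂Q/∂I = +0.031, so E_I = 0.031·(3400/121.39) ≈ 0.868.
E_I ∈ (0,1): normal good (necessity).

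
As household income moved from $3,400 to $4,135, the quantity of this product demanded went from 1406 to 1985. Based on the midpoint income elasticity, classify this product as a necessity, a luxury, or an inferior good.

luxury

%ΔQ = (1985 − 1406)/[(1406+1985)/2] = 579/1695.5 ≈ 0.3415.
%ΔI = (4,135 − 3,400)/[(3,400+4,135)/2] = 735/3767.5 ≈ 0.1951.
E_I = %ΔQ/%ΔI ≈ 1.750.
E_I > 1: normal good (luxury).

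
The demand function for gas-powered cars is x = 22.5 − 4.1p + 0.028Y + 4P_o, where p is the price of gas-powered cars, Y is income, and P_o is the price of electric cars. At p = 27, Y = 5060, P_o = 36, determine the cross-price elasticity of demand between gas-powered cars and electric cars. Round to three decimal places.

Substituting, x = 22.5 − 4.1(27) + 0.028(5060) + 4(36) = 22.5 − 110.7 + 141.68 + 144 = 197.48.
∂x/∂P_o = +4, so E_xy = 4·(36/197.48) ≈ 0.729.
E_xy > 0: the goods are substitutes.

0.729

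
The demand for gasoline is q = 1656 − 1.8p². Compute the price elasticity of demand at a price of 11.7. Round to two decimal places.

At p = 11.7, q = 1409.598.
dq/dp = −2·1.8·p = −42.12.
Point elasticity E = (dq/dp)·(p/q) = -42.12 × 11.7/1409.598 ≈ -0.35.
|E| < 1, so demand is inelastic at this price.

-0.35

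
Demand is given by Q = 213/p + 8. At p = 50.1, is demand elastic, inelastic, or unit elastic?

inelastic

At p = 50.1, Q = 12.2515.
dQ/dp = −213/p² = −0.0849.
Point elasticity E = (dQ/dp)·(p/Q) = -0.0849 × 50.1/12.2515 ≈ -0.347.
|E| ≈ 0.347 < 1, so demand is inelastic.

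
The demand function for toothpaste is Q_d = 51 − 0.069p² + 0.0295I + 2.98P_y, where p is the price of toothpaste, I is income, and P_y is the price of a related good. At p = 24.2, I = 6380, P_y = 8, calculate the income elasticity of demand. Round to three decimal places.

First evaluate Q_d: 51 − 0.069(24.2)² + 0.0295(6380) + 2.98(8) = 51 − 40.4092 + 188.21 + 23.84 = 222.6408.
∂Q_d/∂I = +0.0295, so E_I = 0.0295·(6380/222.6408) ≈ 0.845.
E_I ∈ (0,1): normal good (necessity).

0.845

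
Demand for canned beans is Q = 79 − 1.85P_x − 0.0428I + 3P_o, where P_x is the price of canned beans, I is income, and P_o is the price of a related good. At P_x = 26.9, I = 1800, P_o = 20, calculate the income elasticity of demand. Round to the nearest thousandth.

Q = 79 − 1.85(26.9) − 0.0428(1800) + 3(20) = 79 − 49.765 − 77.04 + 60 = 12.195.
∂Q/∂I = −0.0428, so E_I = -0.0428·(1800/12.195) ≈ -6.317.
E_I < 0: inferior good.

-6.317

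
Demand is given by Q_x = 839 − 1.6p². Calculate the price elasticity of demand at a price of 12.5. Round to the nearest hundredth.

-0.85

At p = 12.5, Q_x = 589.
dQ_x/dp = −2·1.6·p = −40.
Point elasticity E = (dQ_x/dp)·(p/Q_x) = -40 × 12.5/589 ≈ -0.85.
|E| < 1, so demand is inelastic at this price.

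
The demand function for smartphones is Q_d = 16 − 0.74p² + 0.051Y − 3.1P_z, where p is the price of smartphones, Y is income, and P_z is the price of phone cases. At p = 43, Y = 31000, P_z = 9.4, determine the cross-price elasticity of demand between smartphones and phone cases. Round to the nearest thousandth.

-0.146

Substituting, Q_d = 16 − 0.74(43)² + 0.051(31000) − 3.1(9.4) = 16 − 1368.26 + 1581 − 29.14 = 199.6.
∂Q_d/∂P_z = −3.1, so E_xy = -3.1·(9.4/199.6) ≈ -0.146.
E_xy < 0: the goods are complements.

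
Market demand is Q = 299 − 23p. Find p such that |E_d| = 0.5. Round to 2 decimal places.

4.33

Set −bp/(a − bp) = −0.5 ⇒ bp = 0.5(a − bp) ⇒ bp(1+0.5) = 0.5·a.
p = 0.5·299/(23·1.5) ≈ 4.33.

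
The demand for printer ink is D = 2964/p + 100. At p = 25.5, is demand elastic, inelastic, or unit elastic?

At p = 25.5, D = 216.2353.
dD/dp = −2964/p² = −4.5582.
Point elasticity E = (dD/dp)·(p/D) = -4.5582 × 25.5/216.2353 ≈ -0.538.
|E| ≈ 0.538 < 1, so demand is inelastic.

inelastic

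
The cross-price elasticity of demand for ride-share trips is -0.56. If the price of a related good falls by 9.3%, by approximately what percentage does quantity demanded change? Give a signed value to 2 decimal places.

5.21

%ΔQ ≈ E × %ΔP_y = (-0.56) × (-9.3%) ≈ 5.21%.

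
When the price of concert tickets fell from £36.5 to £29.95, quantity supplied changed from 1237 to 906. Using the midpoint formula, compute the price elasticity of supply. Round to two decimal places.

1.57

%Δq = (906 − 1237)/[(1237 + 906)/2] = -331/1071.5 ≈ -0.3089.
%Δp = (29.95 − 36.5)/[(36.5 + 29.95)/2] = -6.55/33.225 ≈ -0.1971.
Arc elasticity E = %Δq/%Δp ≈ -0.3089/-0.1971 ≈ 1.57.
|E| > 1: supply is elastic over this range.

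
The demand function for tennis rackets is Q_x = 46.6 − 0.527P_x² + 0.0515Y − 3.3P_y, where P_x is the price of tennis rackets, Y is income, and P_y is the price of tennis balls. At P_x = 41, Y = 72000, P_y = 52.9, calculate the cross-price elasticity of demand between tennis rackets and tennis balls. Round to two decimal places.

-0.06

At the given point, Q_x = 46.6 − 0.527(41)² + 0.0515(72000) − 3.3(52.9) = 46.6 − 885.887 + 3708 − 174.57 = 2694.143.
∂Q_x/∂P_y = −3.3, so E_xy = -3.3·(52.9/2694.143) ≈ -0.06.
E_xy < 0: the goods are complements.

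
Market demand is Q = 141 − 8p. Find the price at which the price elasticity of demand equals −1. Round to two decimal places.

For linear demand Q = a − bp, E = −bp/(a − bp). |E| = 1 ⇒ bp = a − bp ⇒ p = a/(2b).
p = 141/(2·8) ≈ 8.81.

8.81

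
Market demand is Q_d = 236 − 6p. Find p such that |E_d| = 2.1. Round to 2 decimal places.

26.65

Set −bp/(a − bp) = −2.1 ⇒ bp = 2.1(a − bp) ⇒ bp(1+2.1) = 2.1·a.
p = 2.1·236/(6·3.1) ≈ 26.65.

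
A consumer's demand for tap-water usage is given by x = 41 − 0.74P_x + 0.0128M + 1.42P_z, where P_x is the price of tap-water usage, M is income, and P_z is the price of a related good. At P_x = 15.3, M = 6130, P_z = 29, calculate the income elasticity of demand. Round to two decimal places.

At the given point, x = 41 − 0.74(15.3) + 0.0128(6130) + 1.42(29) = 41 − 11.322 + 78.464 + 41.18 = 149.322.
∂x/∂M = +0.0128, so E_I = 0.0128·(6130/149.322) ≈ 0.53.
E_I ∈ (0,1): normal good (necessity).

0.53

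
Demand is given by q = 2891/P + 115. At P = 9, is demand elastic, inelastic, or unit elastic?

At P = 9, q = 436.2222.
dq/dP = −2891/P² = −35.6914.
Point elasticity E = (dq/dP)·(P/q) = -35.6914 × 9/436.2222 ≈ -0.736.
|E| ≈ 0.736 < 1, so demand is inelastic.

inelastic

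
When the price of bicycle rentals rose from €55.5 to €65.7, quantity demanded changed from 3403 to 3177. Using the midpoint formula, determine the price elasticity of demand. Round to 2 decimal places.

%ΔQ = (3177 − 3403)/[(3403 + 3177)/2] = -226/3290 ≈ -0.0687.
%ΔP = (65.7 − 55.5)/[(55.5 + 65.7)/2] = 10.2/60.6 ≈ 0.1683.
Arc elasticity E = %ΔQ/%ΔP ≈ -0.0687/0.1683 ≈ -0.41.
|E| < 1: demand is inelastic over this range.

-0.41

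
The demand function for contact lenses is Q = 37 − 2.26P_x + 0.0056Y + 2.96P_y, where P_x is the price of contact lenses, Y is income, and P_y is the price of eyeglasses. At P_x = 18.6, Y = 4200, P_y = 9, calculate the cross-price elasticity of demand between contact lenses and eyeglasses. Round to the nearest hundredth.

Evaluating quantity at (P_x, Y, P_y) gives Q = 37 − 2.26(18.6) + 0.0056(4200) + 2.96(9) = 37 − 42.036 + 23.52 + 26.64 = 45.124.
∂Q/∂P_y = +2.96, so E_xy = 2.96·(9/45.124) ≈ 0.59.
E_xy > 0: the goods are substitutes.

0.59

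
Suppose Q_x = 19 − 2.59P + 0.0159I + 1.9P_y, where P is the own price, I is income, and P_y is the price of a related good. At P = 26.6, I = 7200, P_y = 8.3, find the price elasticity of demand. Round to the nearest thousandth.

Evaluating quantity at (P, I, P_y) gives Q_x = 19 − 2.59(26.6) + 0.0159(7200) + 1.9(8.3) = 19 − 68.894 + 114.48 + 15.77 = 80.356.
∂Q_x/∂P = −2.59, so E_p = (−2.59)·(26.6/80.356) ≈ -0.857.
|E_p| < 1: demand is inelastic.

-0.857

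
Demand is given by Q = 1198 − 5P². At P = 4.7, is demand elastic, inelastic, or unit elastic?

At P = 4.7, Q = 1087.55.
dQ/dP = −2·5·P = −47.
Point elasticity E = (dQ/dP)·(P/Q) = -47 × 4.7/1087.55 ≈ -0.203.
|E| ≈ 0.203 < 1, so demand is inelastic.

inelastic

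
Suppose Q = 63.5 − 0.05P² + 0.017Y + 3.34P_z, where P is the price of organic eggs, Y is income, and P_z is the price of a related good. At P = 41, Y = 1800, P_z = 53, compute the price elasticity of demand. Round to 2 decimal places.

-0.90

First evaluate Q: 63.5 − 0.05(41)² + 0.017(1800) + 3.34(53) = 63.5 − 84.05 + 30.6 + 177.02 = 187.07.
∂Q/∂P = −2·0.05·P = -4.1, so E_p = -4.1·(41/187.07) ≈ -0.90.
|E_p| < 1: demand is inelastic.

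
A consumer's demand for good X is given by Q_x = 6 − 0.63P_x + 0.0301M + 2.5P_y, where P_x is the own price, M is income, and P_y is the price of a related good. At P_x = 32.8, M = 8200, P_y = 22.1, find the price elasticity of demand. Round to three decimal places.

-0.072

First evaluate Q_x: 6 − 0.63(32.8) + 0.0301(8200) + 2.5(22.1) = 6 − 20.664 + 246.82 + 55.25 = 287.406.
∂Q_x/∂P_x = −0.63, so E_p = (−0.63)·(32.8/287.406) ≈ -0.072.
|E_p| < 1: demand is inelastic.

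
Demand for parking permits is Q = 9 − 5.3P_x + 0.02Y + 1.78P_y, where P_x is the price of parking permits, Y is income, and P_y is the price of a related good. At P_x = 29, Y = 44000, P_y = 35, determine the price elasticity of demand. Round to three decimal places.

At the given point, Q = 9 − 5.3(29) + 0.02(44000) + 1.78(35) = 9 − 153.7 + 880 + 62.3 = 797.6.
∂Q/∂P_x = −5.3, so E_p = (−5.3)·(29/797.6) ≈ -0.193.
|E_p| < 1: demand is inelastic.

-0.193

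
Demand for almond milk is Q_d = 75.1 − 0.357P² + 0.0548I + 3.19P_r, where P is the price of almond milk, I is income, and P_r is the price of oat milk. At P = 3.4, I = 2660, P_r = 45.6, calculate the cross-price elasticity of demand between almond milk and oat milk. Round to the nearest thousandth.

0.402

First evaluate Q_d: 75.1 − 0.357(3.4)² + 0.0548(2660) + 3.19(45.6) = 75.1 − 4.1269 + 145.768 + 145.464 = 362.2051.
∂Q_d/∂P_r = +3.19, so E_xy = 3.19·(45.6/362.2051) ≈ 0.402.
E_xy > 0: the goods are substitutes.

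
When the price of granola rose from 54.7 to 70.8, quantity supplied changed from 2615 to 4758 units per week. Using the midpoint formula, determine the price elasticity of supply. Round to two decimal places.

%Δq = (4758 − 2615)/[(2615 + 4758)/2] = 2143/3686.5 ≈ 0.5813.
%Δp = (70.8 − 54.7)/[(54.7 + 70.8)/2] = 16.1/62.75 ≈ 0.2566.
Arc elasticity E = %Δq/%Δp ≈ 0.5813/0.2566 ≈ 2.27.
|E| > 1: supply is elastic over this range.

2.27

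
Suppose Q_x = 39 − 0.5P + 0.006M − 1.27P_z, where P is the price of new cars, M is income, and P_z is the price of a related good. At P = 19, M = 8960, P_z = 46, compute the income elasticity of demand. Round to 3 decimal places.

2.164

At the given point, Q_x = 39 − 0.5(19) + 0.006(8960) − 1.27(46) = 39 − 9.5 + 53.76 − 58.42 = 24.84.
∂Q_x/∂M = +0.006, so E_I = 0.006·(8960/24.84) ≈ 2.164.
E_I > 1: normal good (luxury).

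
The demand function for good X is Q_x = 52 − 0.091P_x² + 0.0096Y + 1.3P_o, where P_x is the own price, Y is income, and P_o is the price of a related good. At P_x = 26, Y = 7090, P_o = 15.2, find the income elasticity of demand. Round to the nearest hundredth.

Q_x = 52 − 0.091(26)² + 0.0096(7090) + 1.3(15.2) = 52 − 61.516 + 68.064 + 19.76 = 78.308.
∂Q_x/∂Y = +0.0096, so E_I = 0.0096·(7090/78.308) ≈ 0.87.
E_I ∈ (0,1): normal good (necessity).

0.87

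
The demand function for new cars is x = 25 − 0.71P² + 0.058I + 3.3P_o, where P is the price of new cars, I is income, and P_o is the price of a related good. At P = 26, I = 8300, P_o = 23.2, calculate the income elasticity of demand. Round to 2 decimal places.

At the given point, x = 25 − 0.71(26)² + 0.058(8300) + 3.3(23.2) = 25 − 479.96 + 481.4 + 76.56 = 103.
∂x/∂I = +0.058, so E_I = 0.058·(8300/103) ≈ 4.67.
E_I > 1: normal good (luxury).

4.67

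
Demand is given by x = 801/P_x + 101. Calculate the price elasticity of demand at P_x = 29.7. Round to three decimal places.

At P_x = 29.7, x = 127.9697.
dx/dP_x = −801/P_x² = −0.9081.
Point elasticity E = (dx/dP_x)·(P_x/x) = -0.9081 × 29.7/127.9697 ≈ -0.211.
|E| < 1, so demand is inelastic at this price.

-0.211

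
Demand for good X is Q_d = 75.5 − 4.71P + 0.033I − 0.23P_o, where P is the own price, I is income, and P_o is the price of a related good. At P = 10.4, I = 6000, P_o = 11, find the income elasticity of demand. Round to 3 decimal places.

0.892

Evaluating quantity at (P, I, P_o) gives Q_d = 75.5 − 4.71(10.4) + 0.033(6000) − 0.23(11) = 75.5 − 48.984 + 198 − 2.53 = 221.986.
∂Q_d/∂I = +0.033, so E_I = 0.033·(6000/221.986) ≈ 0.892.
E_I ∈ (0,1): normal good (necessity).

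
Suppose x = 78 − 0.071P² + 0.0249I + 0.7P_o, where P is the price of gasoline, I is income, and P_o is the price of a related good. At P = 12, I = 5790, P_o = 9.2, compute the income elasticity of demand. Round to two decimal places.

0.66

x = 78 − 0.071(12)² + 0.0249(5790) + 0.7(9.2) = 78 − 10.224 + 144.171 + 6.44 = 218.387.
∂x/∂I = +0.0249, so E_I = 0.0249·(5790/218.387) ≈ 0.66.
E_I ∈ (0,1): normal good (necessity).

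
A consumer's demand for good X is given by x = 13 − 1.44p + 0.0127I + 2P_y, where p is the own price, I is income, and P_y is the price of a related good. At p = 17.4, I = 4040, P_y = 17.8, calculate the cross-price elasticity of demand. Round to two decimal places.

0.48

x = 13 − 1.44(17.4) + 0.0127(4040) + 2(17.8) = 13 − 25.056 + 51.308 + 35.6 = 74.852.
∂x/∂P_y = +2, so E_xy = 2·(17.8/74.852) ≈ 0.48.
E_xy > 0: the goods are substitutes.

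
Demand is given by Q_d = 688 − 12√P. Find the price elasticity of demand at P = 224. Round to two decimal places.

-0.18

At P = 224, Q_d = 508.4004.
dQ_d/dP = −12/(2√P) = −12/(2·14.9666).
Point elasticity E = (dQ_d/dP)·(P/Q_d) = -0.4009 × 224/508.4004 ≈ -0.18.
|E| < 1, so demand is inelastic at this price.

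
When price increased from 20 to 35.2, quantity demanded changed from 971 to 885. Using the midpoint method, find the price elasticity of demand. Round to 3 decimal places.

-0.168

%ΔQ = (885 − 971)/[(971 + 885)/2] = -86/928 ≈ -0.0927.
%Δp = (35.2 − 20)/[(20 + 35.2)/2] = 15.2/27.6 ≈ 0.5507.
Arc elasticity E = %ΔQ/%Δp ≈ -0.0927/0.5507 ≈ -0.168.
|E| < 1: demand is inelastic over this range.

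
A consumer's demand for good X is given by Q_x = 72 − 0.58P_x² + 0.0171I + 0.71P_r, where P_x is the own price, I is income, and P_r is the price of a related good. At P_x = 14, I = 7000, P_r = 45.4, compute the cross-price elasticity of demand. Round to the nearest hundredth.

0.29

First evaluate Q_x: 72 − 0.58(14)² + 0.0171(7000) + 0.71(45.4) = 72 − 113.68 + 119.7 + 32.234 = 110.254.
∂Q_x/∂P_r = +0.71, so E_xy = 0.71·(45.4/110.254) ≈ 0.29.
E_xy > 0: the goods are substitutes.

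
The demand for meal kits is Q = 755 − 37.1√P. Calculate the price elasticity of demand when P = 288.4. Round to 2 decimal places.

-2.52

At P = 288.4, Q = 124.955.
dQ/dP = −37.1/(2√P) = −37.1/(2·16.9823).
Point elasticity E = (dQ/dP)·(P/Q) = -1.0923 × 288.4/124.955 ≈ -2.52.
|E| > 1, so demand is elastic at this price.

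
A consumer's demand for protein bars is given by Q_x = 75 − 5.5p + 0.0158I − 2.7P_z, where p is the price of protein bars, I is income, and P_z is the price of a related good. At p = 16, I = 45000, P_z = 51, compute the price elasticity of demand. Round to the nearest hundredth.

Evaluating quantity at (p, I, P_z) gives Q_x = 75 − 5.5(16) + 0.0158(45000) − 2.7(51) = 75 − 88 + 711 − 137.7 = 560.3.
∂Q_x/∂p = −5.5, so E_p = (−5.5)·(16/560.3) ≈ -0.16.
|E_p| < 1: demand is inelastic.

-0.16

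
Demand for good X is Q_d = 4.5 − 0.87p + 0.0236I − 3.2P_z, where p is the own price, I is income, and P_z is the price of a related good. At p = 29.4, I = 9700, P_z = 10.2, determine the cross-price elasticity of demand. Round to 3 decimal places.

Evaluating quantity at (p, I, P_z) gives Q_d = 4.5 − 0.87(29.4) + 0.0236(9700) − 3.2(10.2) = 4.5 − 25.578 + 228.92 − 32.64 = 175.202.
∂Q_d/∂P_z = −3.2, so E_xy = -3.2·(10.2/175.202) ≈ -0.186.
E_xy < 0: the goods are complements.

-0.186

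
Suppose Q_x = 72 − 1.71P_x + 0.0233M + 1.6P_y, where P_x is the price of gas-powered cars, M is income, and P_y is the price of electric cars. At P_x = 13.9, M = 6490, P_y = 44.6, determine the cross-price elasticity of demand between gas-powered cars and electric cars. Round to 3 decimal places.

0.264

At the given point, Q_x = 72 − 1.71(13.9) + 0.0233(6490) + 1.6(44.6) = 72 − 23.769 + 151.217 + 71.36 = 270.808.
∂Q_x/∂P_y = +1.6, so E_xy = 1.6·(44.6/270.808) ≈ 0.264.
E_xy > 0: the goods are substitutes.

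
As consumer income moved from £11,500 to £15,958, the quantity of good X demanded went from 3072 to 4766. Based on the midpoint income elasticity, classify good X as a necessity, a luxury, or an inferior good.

luxury

%ΔQ = (4766 − 3072)/[(3072+4766)/2] = 1694/3919 ≈ 0.4323.
%ΔI = (15,958 − 11,500)/[(11,500+15,958)/2] = 4458/13729 ≈ 0.3247.
E_I = %ΔQ/%ΔI ≈ 1.331.
E_I > 1: normal good (luxury).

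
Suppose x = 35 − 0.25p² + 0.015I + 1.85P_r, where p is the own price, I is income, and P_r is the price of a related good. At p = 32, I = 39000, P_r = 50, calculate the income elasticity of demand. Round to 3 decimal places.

1.281

Evaluating quantity at (p, I, P_r) gives x = 35 − 0.25(32)² + 0.015(39000) + 1.85(50) = 35 − 256 + 585 + 92.5 = 456.5.
∂x/∂I = +0.015, so E_I = 0.015·(39000/456.5) ≈ 1.281.
E_I > 1: normal good (luxury).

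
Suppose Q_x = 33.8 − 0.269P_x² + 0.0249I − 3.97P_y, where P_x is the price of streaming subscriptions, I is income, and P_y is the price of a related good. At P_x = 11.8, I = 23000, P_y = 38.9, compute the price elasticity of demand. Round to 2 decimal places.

-0.18

At the given point, Q_x = 33.8 − 0.269(11.8)² + 0.0249(23000) − 3.97(38.9) = 33.8 − 37.4556 + 572.7 − 154.433 = 414.6114.
∂Q_x/∂P_x = −2·0.269·P_x = -6.3484, so E_p = -6.3484·(11.8/414.6114) ≈ -0.18.
|E_p| < 1: demand is inelastic.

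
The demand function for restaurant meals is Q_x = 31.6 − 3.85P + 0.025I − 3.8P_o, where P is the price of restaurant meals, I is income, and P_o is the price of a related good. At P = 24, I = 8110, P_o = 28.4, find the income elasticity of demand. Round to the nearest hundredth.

5.96

Q_x = 31.6 − 3.85(24) + 0.025(8110) − 3.8(28.4) = 31.6 − 92.4 + 202.75 − 107.92 = 34.03.
∂Q_x/∂I = +0.025, so E_I = 0.025·(8110/34.03) ≈ 5.96.
E_I > 1: normal good (luxury).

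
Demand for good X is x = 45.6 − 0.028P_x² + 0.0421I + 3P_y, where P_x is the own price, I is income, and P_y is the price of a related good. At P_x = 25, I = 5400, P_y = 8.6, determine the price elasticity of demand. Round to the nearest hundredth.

-0.12

First evaluate x: 45.6 − 0.028(25)² + 0.0421(5400) + 3(8.6) = 45.6 − 17.5 + 227.34 + 25.8 = 281.24.
∂x/∂P_x = −2·0.028·P_x = -1.4, so E_p = -1.4·(25/281.24) ≈ -0.12.
|E_p| < 1: demand is inelastic.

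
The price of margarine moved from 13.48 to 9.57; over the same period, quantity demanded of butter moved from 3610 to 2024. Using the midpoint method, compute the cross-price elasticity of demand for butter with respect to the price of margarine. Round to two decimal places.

1.66

%ΔQ_x = (2024 − 3610)/[(3610+2024)/2] = -1586/2817 ≈ -0.5630.
%ΔP_y = (9.57 − 13.48)/[(13.48+9.57)/2] ≈ -0.3393.
E_xy = -0.5630/-0.3393 ≈ 1.66.
E_xy > 0, so butter and margarine are substitutes.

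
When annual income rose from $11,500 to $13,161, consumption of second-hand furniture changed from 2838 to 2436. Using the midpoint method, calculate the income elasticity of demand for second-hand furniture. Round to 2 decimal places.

-1.13

%ΔQ = (2436 − 2838)/[(2838+2436)/2] = -402/2637 ≈ -0.1524.
%ΔY = (13,161 − 11,500)/[(11,500+13,161)/2] = 1661/12330.5 ≈ 0.1347.
E_I = %ΔQ/%ΔY ≈ -1.13.
E_I < 0: inferior good.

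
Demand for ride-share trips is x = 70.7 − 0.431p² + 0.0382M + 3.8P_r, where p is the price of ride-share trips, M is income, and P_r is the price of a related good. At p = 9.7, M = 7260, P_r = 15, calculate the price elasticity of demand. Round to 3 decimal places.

x = 70.7 − 0.431(9.7)² + 0.0382(7260) + 3.8(15) = 70.7 − 40.5528 + 277.332 + 57 = 364.4792.
∂x/∂p = −2·0.431·p = -8.3614, so E_p = -8.3614·(9.7/364.4792) ≈ -0.223.
|E_p| < 1: demand is inelastic.

-0.223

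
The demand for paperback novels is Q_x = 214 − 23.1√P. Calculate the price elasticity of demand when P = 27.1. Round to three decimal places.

At P = 27.1, Q_x = 93.7468.
dQ_x/dP = −23.1/(2√P) = −23.1/(2·5.2058).
Point elasticity E = (dQ_x/dP)·(P/Q_x) = -2.2187 × 27.1/93.7468 ≈ -0.641.
|E| < 1, so demand is inelastic at this price.

-0.641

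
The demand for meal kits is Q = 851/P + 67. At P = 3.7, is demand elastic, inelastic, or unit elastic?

At P = 3.7, Q = 297.
dQ/dP = −851/P² = −62.1622.
Point elasticity E = (dQ/dP)·(P/Q) = -62.1622 × 3.7/297 ≈ -0.774.
|E| ≈ 0.774 < 1, so demand is inelastic.

inelastic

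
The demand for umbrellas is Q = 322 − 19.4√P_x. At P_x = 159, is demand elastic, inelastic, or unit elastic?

At P_x = 159, Q = 77.3753.
dQ/dP_x = −19.4/(2√P_x) = −19.4/(2·12.6095).
Point elasticity E = (dQ/dP_x)·(P_x/Q) = -0.7693 × 159/77.3753 ≈ -1.581.
|E| ≈ 1.581 > 1, so demand is elastic.

elastic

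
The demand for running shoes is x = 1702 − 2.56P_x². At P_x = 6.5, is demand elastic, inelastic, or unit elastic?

At P_x = 6.5, x = 1593.84.
dx/dP_x = −2·2.56·P_x = −33.28.
Point elasticity E = (dx/dP_x)·(P_x/x) = -33.28 × 6.5/1593.84 ≈ -0.136.
|E| ≈ 0.136 < 1, so demand is inelastic.

inelastic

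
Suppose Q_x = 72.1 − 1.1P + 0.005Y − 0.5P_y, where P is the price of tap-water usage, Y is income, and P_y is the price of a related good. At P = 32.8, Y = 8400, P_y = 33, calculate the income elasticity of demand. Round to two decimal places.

0.68

At the given point, Q_x = 72.1 − 1.1(32.8) + 0.005(8400) − 0.5(33) = 72.1 − 36.08 + 42 − 16.5 = 61.52.
∂Q_x/∂Y = +0.005, so E_I = 0.005·(8400/61.52) ≈ 0.68.
E_I ∈ (0,1): normal good (necessity).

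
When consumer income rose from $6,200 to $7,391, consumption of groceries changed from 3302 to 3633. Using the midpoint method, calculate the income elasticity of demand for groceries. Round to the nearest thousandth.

%ΔQ = (3633 − 3302)/[(3302+3633)/2] = 331/3467.5 ≈ 0.0955.
%ΔI = (7,391 − 6,200)/[(6,200+7,391)/2] = 1191/6795.5 ≈ 0.1753.
E_I = %ΔQ/%ΔI ≈ 0.545.
E_I ∈ (0,1): normal good (necessity).

0.545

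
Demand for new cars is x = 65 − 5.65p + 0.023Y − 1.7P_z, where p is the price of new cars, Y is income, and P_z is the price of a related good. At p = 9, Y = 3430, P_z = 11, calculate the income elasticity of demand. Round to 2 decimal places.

1.06

At the given point, x = 65 − 5.65(9) + 0.023(3430) − 1.7(11) = 65 − 50.85 + 78.89 − 18.7 = 74.34.
∂x/∂Y = +0.023, so E_I = 0.023·(3430/74.34) ≈ 1.06.
E_I > 1: normal good (luxury).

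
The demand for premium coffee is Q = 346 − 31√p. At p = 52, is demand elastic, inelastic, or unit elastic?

At p = 52, Q = 122.4558.
dQ/dp = −31/(2√p) = −31/(2·7.2111).
Point elasticity E = (dQ/dp)·(p/Q) = -2.1495 × 52/122.4558 ≈ -0.913.
|E| ≈ 0.913 < 1, so demand is inelastic.

inelastic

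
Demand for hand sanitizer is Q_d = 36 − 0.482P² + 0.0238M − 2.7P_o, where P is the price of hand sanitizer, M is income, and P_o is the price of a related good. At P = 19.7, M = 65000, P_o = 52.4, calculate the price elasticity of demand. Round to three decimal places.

-0.298

At the given point, Q_d = 36 − 0.482(19.7)² + 0.0238(65000) − 2.7(52.4) = 36 − 187.0594 + 1547 − 141.48 = 1254.4606.
∂Q_d/∂P = −2·0.482·P = -18.9908, so E_p = -18.9908·(19.7/1254.4606) ≈ -0.298.
|E_p| < 1: demand is inelastic.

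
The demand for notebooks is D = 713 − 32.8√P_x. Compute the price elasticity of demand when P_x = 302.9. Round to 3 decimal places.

-2.008

At P_x = 302.9, D = 142.1481.
dD/dP_x = −32.8/(2√P_x) = −32.8/(2·17.404).
Point elasticity E = (dD/dP_x)·(P_x/D) = -0.9423 × 302.9/142.1481 ≈ -2.008.
|E| > 1, so demand is elastic at this price.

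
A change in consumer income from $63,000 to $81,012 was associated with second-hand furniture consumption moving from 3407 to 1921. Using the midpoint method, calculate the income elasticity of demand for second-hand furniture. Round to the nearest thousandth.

%ΔQ = (1921 − 3407)/[(3407+1921)/2] = -1486/2664 ≈ -0.5578.
%ΔI = (81,012 − 63,000)/[(63,000+81,012)/2] = 18012/72006 ≈ 0.2501.
E_I = %ΔQ/%ΔI ≈ -2.230.
E_I < 0: inferior good.

-2.230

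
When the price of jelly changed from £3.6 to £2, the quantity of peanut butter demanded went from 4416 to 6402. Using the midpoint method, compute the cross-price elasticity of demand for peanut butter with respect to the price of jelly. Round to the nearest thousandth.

%ΔQ_x = (6402 − 4416)/[(4416+6402)/2] = 1986/5409 ≈ 0.3672.
%ΔP_y = (2 − 3.6)/[(3.6+2)/2] ≈ -0.5714.
E_xy = 0.3672/-0.5714 ≈ -0.643.
E_xy < 0, so peanut butter and jelly are complements.

-0.643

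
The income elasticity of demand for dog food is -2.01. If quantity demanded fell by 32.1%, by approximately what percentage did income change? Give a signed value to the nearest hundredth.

%ΔQ ≈ E × %ΔI ⇒ %ΔI = %ΔQ / E = (-32.1%)/(-2.01) ≈ 15.97%.

15.97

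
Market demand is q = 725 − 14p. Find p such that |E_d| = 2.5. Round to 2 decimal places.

36.99

Set −bp/(a − bp) = −2.5 ⇒ bp = 2.5(a − bp) ⇒ bp(1+2.5) = 2.5·a.
p = 2.5·725/(14·3.5) ≈ 36.99.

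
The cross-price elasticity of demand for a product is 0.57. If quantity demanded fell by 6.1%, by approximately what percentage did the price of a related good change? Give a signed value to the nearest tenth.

-10.7

%ΔQ ≈ E × %ΔP_y ⇒ %ΔP_y = %ΔQ / E = (-6.1%)/(0.57) ≈ -10.7%.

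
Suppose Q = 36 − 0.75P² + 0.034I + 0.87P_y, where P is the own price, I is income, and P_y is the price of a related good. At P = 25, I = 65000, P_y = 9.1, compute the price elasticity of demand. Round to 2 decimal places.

At the given point, Q = 36 − 0.75(25)² + 0.034(65000) + 0.87(9.1) = 36 − 468.75 + 2210 + 7.917 = 1785.167.
∂Q/∂P = −2·0.75·P = -37.5, so E_p = -37.5·(25/1785.167) ≈ -0.53.
|E_p| < 1: demand is inelastic.

-0.53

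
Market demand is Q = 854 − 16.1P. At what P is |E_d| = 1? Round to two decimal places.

26.52

For linear demand Q = a − bP, E = −bP/(a − bP). |E| = 1 ⇒ bP = a − bP ⇒ P = a/(2b).
P = 854/(2·16.1) ≈ 26.52.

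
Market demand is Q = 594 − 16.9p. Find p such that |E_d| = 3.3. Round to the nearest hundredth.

26.97

Set −bp/(a − bp) = −3.3 ⇒ bp = 3.3(a − bp) ⇒ bp(1+3.3) = 3.3·a.
p = 3.3·594/(16.9·4.3) ≈ 26.97.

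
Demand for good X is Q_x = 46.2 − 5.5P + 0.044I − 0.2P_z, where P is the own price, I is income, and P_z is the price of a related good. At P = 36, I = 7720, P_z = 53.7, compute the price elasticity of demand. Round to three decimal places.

Substituting, Q_x = 46.2 − 5.5(36) + 0.044(7720) − 0.2(53.7) = 46.2 − 198 + 339.68 − 10.74 = 177.14.
∂Q_x/∂P = −5.5, so E_p = (−5.5)·(36/177.14) ≈ -1.118.
|E_p| > 1: demand is elastic.

-1.118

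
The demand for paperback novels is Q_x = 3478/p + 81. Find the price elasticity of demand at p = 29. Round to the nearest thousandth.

-0.597

At p = 29, Q_x = 200.931.
dQ_x/dp = −3478/p² = −4.1356.
Point elasticity E = (dQ_x/dp)·(p/Q_x) = -4.1356 × 29/200.931 ≈ -0.597.
|E| < 1, so demand is inelastic at this price.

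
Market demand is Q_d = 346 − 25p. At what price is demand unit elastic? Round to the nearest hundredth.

6.92

For linear demand Q_d = a − bp, E = −bp/(a − bp). |E| = 1 ⇒ bp = a − bp ⇒ p = a/(2b).
p = 346/(2·25) = 6.92.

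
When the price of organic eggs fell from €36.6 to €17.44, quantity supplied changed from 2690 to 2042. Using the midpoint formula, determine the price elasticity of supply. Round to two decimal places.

%Δq = (2042 − 2690)/[(2690 + 2042)/2] = -648/2366 ≈ -0.2739.
%ΔP = (17.44 − 36.6)/[(36.6 + 17.44)/2] = -19.16/27.02 ≈ -0.7091.
Arc elasticity E = %Δq/%ΔP ≈ -0.2739/-0.7091 ≈ 0.39.
|E| < 1: supply is inelastic over this range.

0.39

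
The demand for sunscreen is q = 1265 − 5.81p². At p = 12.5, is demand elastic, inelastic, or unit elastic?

At p = 12.5, q = 357.1875.
dq/dp = −2·5.81·p = −145.25.
Point elasticity E = (dq/dp)·(p/q) = -145.25 × 12.5/357.1875 ≈ -5.083.
|E| ≈ 5.083 > 1, so demand is elastic.

elastic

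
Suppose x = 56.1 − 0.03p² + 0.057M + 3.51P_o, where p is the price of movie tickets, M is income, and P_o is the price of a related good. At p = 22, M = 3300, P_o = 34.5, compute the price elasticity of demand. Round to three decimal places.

Evaluating quantity at (p, M, P_o) gives x = 56.1 − 0.03(22)² + 0.057(3300) + 3.51(34.5) = 56.1 − 14.52 + 188.1 + 121.095 = 350.775.
∂x/∂p = −2·0.03·p = -1.32, so E_p = -1.32·(22/350.775) ≈ -0.083.
|E_p| < 1: demand is inelastic.

-0.083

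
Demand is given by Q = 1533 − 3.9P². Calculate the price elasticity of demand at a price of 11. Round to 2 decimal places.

-0.89

At P = 11, Q = 1061.1.
dQ/dP = −2·3.9·P = −85.8.
Point elasticity E = (dQ/dP)·(P/Q) = -85.8 × 11/1061.1 ≈ -0.89.
|E| < 1, so demand is inelastic at this price.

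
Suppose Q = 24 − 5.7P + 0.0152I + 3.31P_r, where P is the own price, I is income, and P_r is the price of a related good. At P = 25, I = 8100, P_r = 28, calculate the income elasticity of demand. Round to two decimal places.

1.27

At the given point, Q = 24 − 5.7(25) + 0.0152(8100) + 3.31(28) = 24 − 142.5 + 123.12 + 92.68 = 97.3.
∂Q/∂I = +0.0152, so E_I = 0.0152·(8100/97.3) ≈ 1.27.
E_I > 1: normal good (luxury).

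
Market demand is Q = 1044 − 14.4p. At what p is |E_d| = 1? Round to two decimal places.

For linear demand Q = a − bp, E = −bp/(a − bp). |E| = 1 ⇒ bp = a − bp ⇒ p = a/(2b).
p = 1044/(2·14.4) = 36.25.

36.25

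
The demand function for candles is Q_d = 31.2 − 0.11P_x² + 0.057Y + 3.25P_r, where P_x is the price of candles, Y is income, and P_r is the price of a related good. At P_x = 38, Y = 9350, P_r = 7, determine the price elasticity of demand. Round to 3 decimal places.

-0.742

First evaluate Q_d: 31.2 − 0.11(38)² + 0.057(9350) + 3.25(7) = 31.2 − 158.84 + 532.95 + 22.75 = 428.06.
∂Q_d/∂P_x = −2·0.11·P_x = -8.36, so E_p = -8.36·(38/428.06) ≈ -0.742.
|E_p| < 1: demand is inelastic.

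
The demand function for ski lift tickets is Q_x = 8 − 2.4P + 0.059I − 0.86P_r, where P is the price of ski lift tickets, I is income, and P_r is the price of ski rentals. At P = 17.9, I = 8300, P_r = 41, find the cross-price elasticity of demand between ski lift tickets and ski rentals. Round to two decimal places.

-0.08

First evaluate Q_x: 8 − 2.4(17.9) + 0.059(8300) − 0.86(41) = 8 − 42.96 + 489.7 − 35.26 = 419.48.
∂Q_x/∂P_r = −0.86, so E_xy = -0.86·(41/419.48) ≈ -0.08.
E_xy < 0: the goods are complements.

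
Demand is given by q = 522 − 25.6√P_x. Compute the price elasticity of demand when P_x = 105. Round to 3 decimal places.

At P_x = 105, q = 259.6781.
dq/dP_x = −25.6/(2√P_x) = −25.6/(2·10.247).
Point elasticity E = (dq/dP_x)·(P_x/q) = -1.2492 × 105/259.6781 ≈ -0.505.
|E| < 1, so demand is inelastic at this price.

-0.505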